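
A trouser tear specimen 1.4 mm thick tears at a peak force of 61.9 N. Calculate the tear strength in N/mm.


Tear strength = force / thickness
= 61.9 / 1.4
= 44.21 N/mm

44.21 N/mm


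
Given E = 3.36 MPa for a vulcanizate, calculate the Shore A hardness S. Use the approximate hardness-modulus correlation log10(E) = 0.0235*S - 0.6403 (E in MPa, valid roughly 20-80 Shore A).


log10(E) = 0.0235*S - 0.6403  =>  S = (log10(E) + 0.6403) / 0.0235
log10(3.36) = 0.526339
S = (0.526339 + 0.6403) / 0.0235 = 1.166639 / 0.0235
S = 49.6

Shore A = 49.6


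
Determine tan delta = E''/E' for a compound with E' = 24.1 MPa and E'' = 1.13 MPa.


tan delta = E'' / E'
= 1.13 / 24.1
= 0.0469

tan delta = 0.0469


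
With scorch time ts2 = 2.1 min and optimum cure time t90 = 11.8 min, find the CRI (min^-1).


CRI = 100 / (t90 - ts2)
= 100 / (11.8 - 2.1)
= 100 / 9.7
= 10.31 min^-1

10.31 min^-1


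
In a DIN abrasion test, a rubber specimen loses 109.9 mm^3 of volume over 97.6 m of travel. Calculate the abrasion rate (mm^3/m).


Rate = volume_loss / distance
= 109.9 / 97.6
= 1.126 mm^3/m

1.126 mm^3/m


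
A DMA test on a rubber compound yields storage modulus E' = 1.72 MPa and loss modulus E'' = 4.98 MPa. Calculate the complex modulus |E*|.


|E*| = sqrt(E'^2 + E''^2)
= sqrt(1.72^2 + 4.98^2)
= sqrt(2.9584 + 24.8004)
= 5.269 MPa

5.269 MPa


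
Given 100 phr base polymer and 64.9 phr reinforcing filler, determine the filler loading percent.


Filler % = filler / (rubber + filler) * 100
= 64.9 / (100 + 64.9) * 100
= 64.9 / 164.9 * 100
= 39.36%

39.36%


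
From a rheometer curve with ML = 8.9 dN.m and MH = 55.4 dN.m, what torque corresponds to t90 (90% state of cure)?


M90 = ML + 0.9 * (MH - ML)
M90 = 8.9 + 0.9 * (55.4 - 8.9)
M90 = 8.9 + 0.9 * 46.5
M90 = 50.75 dN.m

50.75 dN.m


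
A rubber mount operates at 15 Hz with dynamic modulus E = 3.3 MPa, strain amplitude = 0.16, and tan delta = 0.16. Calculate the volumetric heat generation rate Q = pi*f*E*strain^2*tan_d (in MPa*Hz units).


Q = pi * f * E * strain^2 * tan_d
= pi * 15 * 3.3 * 0.16^2 * 0.16
= pi * 15 * 3.3 * 0.0256 * 0.16
= 0.6370

Q = 0.6370


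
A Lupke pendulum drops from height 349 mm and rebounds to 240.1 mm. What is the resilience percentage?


Resilience = h_rebound / h_drop * 100
= 240.1 / 349 * 100
= 68.8%

68.8%


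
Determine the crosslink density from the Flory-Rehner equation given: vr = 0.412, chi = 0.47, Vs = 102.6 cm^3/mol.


ln(1 - vr) = ln(1 - 0.412) = -0.5310
Numerator = -((-0.5310) + 0.412 + 0.47 * 0.412^2) = 0.0392
Denominator = 102.6 * (0.412^(1/3) - 0.412/2) = 55.2093
nu = 0.0392 / 55.2093 = 7.1091e-04 mol/cm^3

7.1091e-04 mol/cm^3


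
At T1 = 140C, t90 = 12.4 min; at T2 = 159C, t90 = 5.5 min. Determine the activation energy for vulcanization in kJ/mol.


T1 = 413.15 K, T2 = 432.15 K
1/T1 - 1/T2 = 1.0642e-04
ln(t1/t2) = ln(12.4/5.5) = 0.8129
Ea = 8.314 * 0.8129 / 1.0642e-04 = 63512.8592 J/mol
Ea = 63.51 kJ/mol

63.51 kJ/mol


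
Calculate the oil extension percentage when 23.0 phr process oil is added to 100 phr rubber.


Oil % = oil / (100 + oil) * 100
= 23.0 / (100 + 23.0) * 100
= 23.0 / 123.0 * 100
= 18.7%

18.7%


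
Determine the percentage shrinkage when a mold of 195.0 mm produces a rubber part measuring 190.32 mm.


Shrinkage = (mold - part) / mold * 100
= (195.0 - 190.32) / 195.0 * 100
= 4.68 / 195.0 * 100
= 2.4%

2.4%


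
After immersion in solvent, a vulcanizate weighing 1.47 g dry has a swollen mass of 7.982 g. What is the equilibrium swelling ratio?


Q = W_swollen / W_dry
Q = 7.982 / 1.47
Q = 5.43

Q = 5.43


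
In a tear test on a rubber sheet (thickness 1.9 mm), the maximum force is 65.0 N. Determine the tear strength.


Tear strength = force / thickness
= 65.0 / 1.9
= 34.21 N/mm

34.21 N/mm


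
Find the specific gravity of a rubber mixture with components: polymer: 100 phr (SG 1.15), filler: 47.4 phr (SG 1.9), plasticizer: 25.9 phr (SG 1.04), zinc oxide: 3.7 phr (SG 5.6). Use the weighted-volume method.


Sum of weights = 177.0
Volume contributions:
  polymer: 100/1.15 = 86.9565
  filler: 47.4/1.9 = 24.9474
  plasticizer: 25.9/1.04 = 24.9038
  zinc oxide: 3.7/5.6 = 0.6607
Sum of volumes = 137.4685
SG = 177.0 / 137.4685 = 1.288

SG = 1.288


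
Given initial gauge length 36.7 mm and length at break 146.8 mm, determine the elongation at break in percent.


Elongation = (Lf - L0) / L0 * 100
= (146.8 - 36.7) / 36.7 * 100
= 110.1 / 36.7 * 100
= 300.0%

300.0%


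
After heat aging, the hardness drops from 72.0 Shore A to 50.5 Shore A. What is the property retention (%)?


Retention = aged / original * 100
= 50.5 / 72.0 * 100
= 70.1%

70.1%


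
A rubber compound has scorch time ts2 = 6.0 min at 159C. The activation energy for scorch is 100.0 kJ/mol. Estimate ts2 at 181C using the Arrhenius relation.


Convert temperatures: T1 = 159 + 273.15 = 432.15 K, T2 = 181 + 273.15 = 454.15 K
ts2_new = 6.0 * exp(100000 / 8.314 * (1/454.15 - 1/432.15))
1/T2 - 1/T1 = -1.1210e-04
ts2_new = 1.56 min

1.56 min


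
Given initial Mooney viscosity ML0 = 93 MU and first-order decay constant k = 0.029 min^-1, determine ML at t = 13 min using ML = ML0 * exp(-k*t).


ML = ML0 * exp(-k * t)
ML = 93 * exp(-0.029 * 13)
ML = 93 * 0.6859
ML = 63.79 MU

63.79 MU


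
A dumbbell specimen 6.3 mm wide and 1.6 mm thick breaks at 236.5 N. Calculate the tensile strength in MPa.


Area = width * thickness = 6.3 * 1.6 = 10.08 mm^2
TS = force / area = 236.5 / 10.08 = 23.46 MPa

23.46 MPa


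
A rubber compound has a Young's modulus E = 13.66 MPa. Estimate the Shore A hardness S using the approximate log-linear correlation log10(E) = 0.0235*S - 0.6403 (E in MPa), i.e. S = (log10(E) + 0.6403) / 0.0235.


log10(E) = 0.0235*S - 0.6403  =>  S = (log10(E) + 0.6403) / 0.0235
log10(13.66) = 1.135451
S = (1.135451 + 0.6403) / 0.0235 = 1.775751 / 0.0235
S = 75.6

Shore A = 75.6


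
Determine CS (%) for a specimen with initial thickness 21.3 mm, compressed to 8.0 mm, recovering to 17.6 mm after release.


CS = (t0 - recovered) / (t0 - ts) * 100
= (21.3 - 17.6) / (21.3 - 8.0) * 100
= 3.7 / 13.3 * 100
= 27.8%

27.8%


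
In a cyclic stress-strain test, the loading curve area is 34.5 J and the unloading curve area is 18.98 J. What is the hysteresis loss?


Hysteresis loss = loading - unloading
= 34.5 - 18.98
= 15.52 J

15.52 J


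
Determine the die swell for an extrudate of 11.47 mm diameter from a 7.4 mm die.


Die swell ratio = D_extrudate / D_die
= 11.47 / 7.4
= 1.55

Die swell = 1.55


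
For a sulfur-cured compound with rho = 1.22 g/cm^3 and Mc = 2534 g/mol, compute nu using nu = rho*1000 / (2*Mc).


nu = rho * 1000 / (2 * Mc)
nu = 1.22 * 1000 / (2 * 2534)
nu = 1220.0 / 5068
nu = 0.2407 mol/L

0.2407 mol/L


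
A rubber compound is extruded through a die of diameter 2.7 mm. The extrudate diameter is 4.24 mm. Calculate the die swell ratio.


Die swell ratio = D_extrudate / D_die
= 4.24 / 2.7
= 1.57

Die swell = 1.57


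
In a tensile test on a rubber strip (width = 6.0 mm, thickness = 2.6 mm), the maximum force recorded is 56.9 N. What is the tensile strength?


Area = width * thickness = 6.0 * 2.6 = 15.6 mm^2
TS = force / area = 56.9 / 15.6 = 3.65 MPa

3.65 MPa


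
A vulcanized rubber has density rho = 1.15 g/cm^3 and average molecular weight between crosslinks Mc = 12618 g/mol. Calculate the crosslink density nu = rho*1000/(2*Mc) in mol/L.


nu = rho * 1000 / (2 * Mc)
nu = 1.15 * 1000 / (2 * 12618)
nu = 1150.0 / 25236
nu = 0.0456 mol/L

0.0456 mol/L


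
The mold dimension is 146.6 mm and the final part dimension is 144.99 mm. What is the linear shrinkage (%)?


Shrinkage = (mold - part) / mold * 100
= (146.6 - 144.99) / 146.6 * 100
= 1.61 / 146.6 * 100
= 1.1%

1.1%


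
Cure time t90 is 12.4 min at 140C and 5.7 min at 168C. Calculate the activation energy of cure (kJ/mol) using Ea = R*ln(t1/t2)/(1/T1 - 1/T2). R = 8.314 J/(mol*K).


T1 = 413.15 K, T2 = 441.15 K
1/T1 - 1/T2 = 1.5363e-04
ln(t1/t2) = ln(12.4/5.7) = 0.7772
Ea = 8.314 * 0.7772 / 1.5363e-04 = 42062.5649 J/mol
Ea = 42.06 kJ/mol

42.06 kJ/mol


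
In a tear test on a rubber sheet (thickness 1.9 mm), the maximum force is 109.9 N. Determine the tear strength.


Tear strength = force / thickness
= 109.9 / 1.9
= 57.84 N/mm

57.84 N/mm


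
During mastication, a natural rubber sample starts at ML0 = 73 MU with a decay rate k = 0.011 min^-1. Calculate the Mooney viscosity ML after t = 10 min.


ML = ML0 * exp(-k * t)
ML = 73 * exp(-0.011 * 10)
ML = 73 * 0.8958
ML = 65.4 MU

65.4 MU


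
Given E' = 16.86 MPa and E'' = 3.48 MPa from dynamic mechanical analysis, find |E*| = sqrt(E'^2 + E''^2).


|E*| = sqrt(E'^2 + E''^2)
= sqrt(16.86^2 + 3.48^2)
= sqrt(284.2596 + 12.1104)
= 17.215 MPa

17.215 MPa


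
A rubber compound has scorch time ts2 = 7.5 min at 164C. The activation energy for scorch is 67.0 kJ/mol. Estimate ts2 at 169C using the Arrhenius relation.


Convert temperatures: T1 = 164 + 273.15 = 437.15 K, T2 = 169 + 273.15 = 442.15 K
ts2_new = 7.5 * exp(67000 / 8.314 * (1/442.15 - 1/437.15))
1/T2 - 1/T1 = -2.5868e-05
ts2_new = 6.09 min

6.09 min


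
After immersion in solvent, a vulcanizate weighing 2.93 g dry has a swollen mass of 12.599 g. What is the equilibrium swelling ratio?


Q = W_swollen / W_dry
Q = 12.599 / 2.93
Q = 4.3

Q = 4.3


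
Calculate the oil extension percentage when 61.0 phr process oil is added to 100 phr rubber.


Oil % = oil / (100 + oil) * 100
= 61.0 / (100 + 61.0) * 100
= 61.0 / 161.0 * 100
= 37.89%

37.89%


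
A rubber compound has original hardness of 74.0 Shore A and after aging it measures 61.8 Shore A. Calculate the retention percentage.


Retention = aged / original * 100
= 61.8 / 74.0 * 100
= 83.5%

83.5%


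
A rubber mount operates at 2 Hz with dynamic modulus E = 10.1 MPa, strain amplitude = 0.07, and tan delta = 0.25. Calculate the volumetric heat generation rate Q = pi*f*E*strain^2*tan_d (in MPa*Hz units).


Q = pi * f * E * strain^2 * tan_d
= pi * 2 * 10.1 * 0.07^2 * 0.25
= pi * 2 * 10.1 * 0.0049 * 0.25
= 0.0777

Q = 0.0777


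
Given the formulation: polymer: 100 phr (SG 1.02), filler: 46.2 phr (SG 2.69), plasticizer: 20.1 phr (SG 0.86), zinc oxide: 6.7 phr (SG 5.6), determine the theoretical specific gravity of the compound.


Sum of weights = 173.0
Volume contributions:
  polymer: 100/1.02 = 98.0392
  filler: 46.2/2.69 = 17.1747
  plasticizer: 20.1/0.86 = 23.3721
  zinc oxide: 6.7/5.6 = 1.1964
Sum of volumes = 139.7825
SG = 173.0 / 139.7825 = 1.238

SG = 1.238


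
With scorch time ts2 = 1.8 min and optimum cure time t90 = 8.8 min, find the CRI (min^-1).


CRI = 100 / (t90 - ts2)
= 100 / (8.8 - 1.8)
= 100 / 7.0
= 14.29 min^-1

14.29 min^-1


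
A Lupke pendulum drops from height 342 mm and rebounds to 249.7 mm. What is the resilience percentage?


Resilience = h_rebound / h_drop * 100
= 249.7 / 342 * 100
= 73.0%

73.0%


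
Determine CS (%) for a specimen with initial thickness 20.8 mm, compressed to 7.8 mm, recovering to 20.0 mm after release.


CS = (t0 - recovered) / (t0 - ts) * 100
= (20.8 - 20.0) / (20.8 - 7.8) * 100
= 0.8 / 13.0 * 100
= 6.2%

6.2%


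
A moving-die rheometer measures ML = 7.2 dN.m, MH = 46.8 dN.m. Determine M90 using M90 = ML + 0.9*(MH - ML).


M90 = ML + 0.9 * (MH - ML)
M90 = 7.2 + 0.9 * (46.8 - 7.2)
M90 = 7.2 + 0.9 * 39.6
M90 = 42.84 dN.m

42.84 dN.m


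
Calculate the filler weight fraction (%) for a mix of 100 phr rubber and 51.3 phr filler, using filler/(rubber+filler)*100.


Filler % = filler / (rubber + filler) * 100
= 51.3 / (100 + 51.3) * 100
= 51.3 / 151.3 * 100
= 33.91%

33.91%


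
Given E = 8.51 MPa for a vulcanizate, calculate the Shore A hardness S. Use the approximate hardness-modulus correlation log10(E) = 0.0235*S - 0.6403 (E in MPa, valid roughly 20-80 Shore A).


log10(E) = 0.0235*S - 0.6403  =>  S = (log10(E) + 0.6403) / 0.0235
log10(8.51) = 0.929930
S = (0.929930 + 0.6403) / 0.0235 = 1.570230 / 0.0235
S = 66.8

Shore A = 66.8


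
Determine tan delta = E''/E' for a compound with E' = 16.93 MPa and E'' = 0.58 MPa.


tan delta = E'' / E'
= 0.58 / 16.93
= 0.0343

tan delta = 0.0343


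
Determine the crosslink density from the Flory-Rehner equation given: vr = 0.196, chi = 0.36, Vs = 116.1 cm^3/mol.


ln(1 - vr) = ln(1 - 0.196) = -0.2182
Numerator = -((-0.2182) + 0.196 + 0.36 * 0.196^2) = 0.0083
Denominator = 116.1 * (0.196^(1/3) - 0.196/2) = 56.0622
nu = 0.0083 / 56.0622 = 1.4852e-04 mol/cm^3

1.4852e-04 mol/cm^3


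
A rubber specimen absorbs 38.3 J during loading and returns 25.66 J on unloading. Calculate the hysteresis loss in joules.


Hysteresis loss = loading - unloading
= 38.3 - 25.66
= 12.64 J

12.64 J


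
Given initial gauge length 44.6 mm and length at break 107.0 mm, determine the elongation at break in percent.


Elongation = (Lf - L0) / L0 * 100
= (107.0 - 44.6) / 44.6 * 100
= 62.4 / 44.6 * 100
= 139.9%

139.9%


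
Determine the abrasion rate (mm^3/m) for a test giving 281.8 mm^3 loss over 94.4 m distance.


Rate = volume_loss / distance
= 281.8 / 94.4
= 2.985 mm^3/m

2.985 mm^3/m


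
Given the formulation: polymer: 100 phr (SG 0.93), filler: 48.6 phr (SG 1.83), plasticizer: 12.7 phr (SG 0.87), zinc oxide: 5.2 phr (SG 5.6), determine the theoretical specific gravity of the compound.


Sum of weights = 166.5
Volume contributions:
  polymer: 100/0.93 = 107.5269
  filler: 48.6/1.83 = 26.5574
  plasticizer: 12.7/0.87 = 14.5977
  zinc oxide: 5.2/5.6 = 0.9286
Sum of volumes = 149.6105
SG = 166.5 / 149.6105 = 1.113

SG = 1.113


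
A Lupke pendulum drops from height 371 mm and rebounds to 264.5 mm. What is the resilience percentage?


Resilience = h_rebound / h_drop * 100
= 264.5 / 371 * 100
= 71.3%

71.3%


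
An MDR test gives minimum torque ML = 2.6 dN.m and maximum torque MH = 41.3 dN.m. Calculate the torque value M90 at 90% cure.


M90 = ML + 0.9 * (MH - ML)
M90 = 2.6 + 0.9 * (41.3 - 2.6)
M90 = 2.6 + 0.9 * 38.7
M90 = 37.43 dN.m

37.43 dN.m


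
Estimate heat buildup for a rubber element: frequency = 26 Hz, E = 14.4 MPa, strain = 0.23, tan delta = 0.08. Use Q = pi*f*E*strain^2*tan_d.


Q = pi * f * E * strain^2 * tan_d
= pi * 26 * 14.4 * 0.23^2 * 0.08
= pi * 26 * 14.4 * 0.0529 * 0.08
= 4.9777

Q = 4.9777


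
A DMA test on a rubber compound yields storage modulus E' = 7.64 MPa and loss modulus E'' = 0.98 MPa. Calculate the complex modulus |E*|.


|E*| = sqrt(E'^2 + E''^2)
= sqrt(7.64^2 + 0.98^2)
= sqrt(58.3696 + 0.9604)
= 7.703 MPa

7.703 MPa


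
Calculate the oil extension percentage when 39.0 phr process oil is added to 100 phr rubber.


Oil % = oil / (100 + oil) * 100
= 39.0 / (100 + 39.0) * 100
= 39.0 / 139.0 * 100
= 28.06%

28.06%


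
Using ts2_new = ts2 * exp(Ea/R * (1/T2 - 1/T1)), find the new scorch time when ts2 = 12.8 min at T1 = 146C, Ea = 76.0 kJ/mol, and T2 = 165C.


Convert temperatures: T1 = 146 + 273.15 = 419.15 K, T2 = 165 + 273.15 = 438.15 K
ts2_new = 12.8 * exp(76000 / 8.314 * (1/438.15 - 1/419.15))
1/T2 - 1/T1 = -1.0346e-04
ts2_new = 4.97 min

4.97 min


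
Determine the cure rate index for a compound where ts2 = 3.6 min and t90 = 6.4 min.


CRI = 100 / (t90 - ts2)
= 100 / (6.4 - 3.6)
= 100 / 2.8
= 35.71 min^-1

35.71 min^-1


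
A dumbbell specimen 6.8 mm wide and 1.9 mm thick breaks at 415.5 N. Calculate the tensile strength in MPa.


Area = width * thickness = 6.8 * 1.9 = 12.92 mm^2
TS = force / area = 415.5 / 12.92 = 32.16 MPa

32.16 MPa


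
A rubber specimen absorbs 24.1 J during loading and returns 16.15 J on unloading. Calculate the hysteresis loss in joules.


Hysteresis loss = loading - unloading
= 24.1 - 16.15
= 7.95 J

7.95 J


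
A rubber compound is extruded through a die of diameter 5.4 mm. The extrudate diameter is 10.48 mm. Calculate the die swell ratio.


Die swell ratio = D_extrudate / D_die
= 10.48 / 5.4
= 1.941

Die swell = 1.941


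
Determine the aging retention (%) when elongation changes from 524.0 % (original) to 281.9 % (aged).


Retention = aged / original * 100
= 281.9 / 524.0 * 100
= 53.8%

53.8%


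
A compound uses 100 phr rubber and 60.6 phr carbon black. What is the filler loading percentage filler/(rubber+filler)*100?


Filler % = filler / (rubber + filler) * 100
= 60.6 / (100 + 60.6) * 100
= 60.6 / 160.6 * 100
= 37.73%

37.73%


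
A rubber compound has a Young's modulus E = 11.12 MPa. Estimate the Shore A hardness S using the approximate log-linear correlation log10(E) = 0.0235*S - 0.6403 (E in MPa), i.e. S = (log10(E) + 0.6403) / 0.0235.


log10(E) = 0.0235*S - 0.6403  =>  S = (log10(E) + 0.6403) / 0.0235
log10(11.12) = 1.046105
S = (1.046105 + 0.6403) / 0.0235 = 1.686405 / 0.0235
S = 71.8

Shore A = 71.8


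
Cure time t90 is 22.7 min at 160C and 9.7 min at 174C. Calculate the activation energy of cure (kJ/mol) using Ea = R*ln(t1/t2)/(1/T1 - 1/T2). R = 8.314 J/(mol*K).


T1 = 433.15 K, T2 = 447.15 K
1/T1 - 1/T2 = 7.2283e-05
ln(t1/t2) = ln(22.7/9.7) = 0.8502
Ea = 8.314 * 0.8502 / 7.2283e-05 = 97794.5337 J/mol
Ea = 97.79 kJ/mol

97.79 kJ/mol


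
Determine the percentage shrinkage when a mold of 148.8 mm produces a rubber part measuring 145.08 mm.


Shrinkage = (mold - part) / mold * 100
= (148.8 - 145.08) / 148.8 * 100
= 3.72 / 148.8 * 100
= 2.5%

2.5%


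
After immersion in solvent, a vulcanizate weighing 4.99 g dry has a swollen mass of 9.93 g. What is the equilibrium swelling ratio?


Q = W_swollen / W_dry
Q = 9.93 / 4.99
Q = 1.99

Q = 1.99


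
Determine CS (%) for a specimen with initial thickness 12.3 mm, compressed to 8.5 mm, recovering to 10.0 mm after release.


CS = (t0 - recovered) / (t0 - ts) * 100
= (12.3 - 10.0) / (12.3 - 8.5) * 100
= 2.3 / 3.8 * 100
= 60.5%

60.5%


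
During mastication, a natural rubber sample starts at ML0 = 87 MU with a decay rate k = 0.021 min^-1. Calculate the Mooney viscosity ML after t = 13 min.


ML = ML0 * exp(-k * t)
ML = 87 * exp(-0.021 * 13)
ML = 87 * 0.7611
ML = 66.22 MU

66.22 MU


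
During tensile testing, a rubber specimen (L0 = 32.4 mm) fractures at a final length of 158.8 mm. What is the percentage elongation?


Elongation = (Lf - L0) / L0 * 100
= (158.8 - 32.4) / 32.4 * 100
= 126.4 / 32.4 * 100
= 390.1%

390.1%


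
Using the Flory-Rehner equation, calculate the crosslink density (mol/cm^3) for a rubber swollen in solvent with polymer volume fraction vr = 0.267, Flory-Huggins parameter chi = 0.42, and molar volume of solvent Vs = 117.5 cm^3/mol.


ln(1 - vr) = ln(1 - 0.267) = -0.3106
Numerator = -((-0.3106) + 0.267 + 0.42 * 0.267^2) = 0.0137
Denominator = 117.5 * (0.267^(1/3) - 0.267/2) = 59.9753
nu = 0.0137 / 59.9753 = 2.2790e-04 mol/cm^3

2.2790e-04 mol/cm^3


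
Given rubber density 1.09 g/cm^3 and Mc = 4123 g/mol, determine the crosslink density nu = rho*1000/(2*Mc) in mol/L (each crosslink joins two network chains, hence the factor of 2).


nu = rho * 1000 / (2 * Mc)
nu = 1.09 * 1000 / (2 * 4123)
nu = 1090.0 / 8246
nu = 0.1322 mol/L

0.1322 mol/L


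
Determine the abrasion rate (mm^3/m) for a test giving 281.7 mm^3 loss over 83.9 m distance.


Rate = volume_loss / distance
= 281.7 / 83.9
= 3.358 mm^3/m

3.358 mm^3/m


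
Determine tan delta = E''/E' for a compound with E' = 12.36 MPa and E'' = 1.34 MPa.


tan delta = E'' / E'
= 1.34 / 12.36
= 0.1084

tan delta = 0.1084


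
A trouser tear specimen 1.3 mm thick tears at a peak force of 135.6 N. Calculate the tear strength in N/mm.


Tear strength = force / thickness
= 135.6 / 1.3
= 104.31 N/mm

104.31 N/mm


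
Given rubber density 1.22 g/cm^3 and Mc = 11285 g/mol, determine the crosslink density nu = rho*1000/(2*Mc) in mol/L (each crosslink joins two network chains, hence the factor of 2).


nu = rho * 1000 / (2 * Mc)
nu = 1.22 * 1000 / (2 * 11285)
nu = 1220.0 / 22570
nu = 0.0541 mol/L

0.0541 mol/L


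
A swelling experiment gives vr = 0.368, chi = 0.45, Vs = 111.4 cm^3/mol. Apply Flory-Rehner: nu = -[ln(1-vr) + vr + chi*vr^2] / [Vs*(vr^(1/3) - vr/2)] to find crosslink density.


ln(1 - vr) = ln(1 - 0.368) = -0.4589
Numerator = -((-0.4589) + 0.368 + 0.45 * 0.368^2) = 0.0299
Denominator = 111.4 * (0.368^(1/3) - 0.368/2) = 59.3327
nu = 0.0299 / 59.3327 = 5.0436e-04 mol/cm^3

5.0436e-04 mol/cm^3


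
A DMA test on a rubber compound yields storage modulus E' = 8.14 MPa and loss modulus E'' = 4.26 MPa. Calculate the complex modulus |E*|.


|E*| = sqrt(E'^2 + E''^2)
= sqrt(8.14^2 + 4.26^2)
= sqrt(66.2596 + 18.1476)
= 9.187 MPa

9.187 MPa


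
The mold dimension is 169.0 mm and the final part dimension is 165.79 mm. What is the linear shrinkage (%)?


Shrinkage = (mold - part) / mold * 100
= (169.0 - 165.79) / 169.0 * 100
= 3.21 / 169.0 * 100
= 1.9%

1.9%


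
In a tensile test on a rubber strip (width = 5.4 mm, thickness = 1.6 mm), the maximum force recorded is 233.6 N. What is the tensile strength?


Area = width * thickness = 5.4 * 1.6 = 8.64 mm^2
TS = force / area = 233.6 / 8.64 = 27.04 MPa

27.04 MPa


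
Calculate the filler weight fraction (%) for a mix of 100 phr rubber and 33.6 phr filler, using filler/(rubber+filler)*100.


Filler % = filler / (rubber + filler) * 100
= 33.6 / (100 + 33.6) * 100
= 33.6 / 133.6 * 100
= 25.15%

25.15%


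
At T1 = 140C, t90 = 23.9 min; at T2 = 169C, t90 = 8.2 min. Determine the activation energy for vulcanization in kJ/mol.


T1 = 413.15 K, T2 = 442.15 K
1/T1 - 1/T2 = 1.5875e-04
ln(t1/t2) = ln(23.9/8.2) = 1.0697
Ea = 8.314 * 1.0697 / 1.5875e-04 = 56023.3909 J/mol
Ea = 56.02 kJ/mol

56.02 kJ/mol


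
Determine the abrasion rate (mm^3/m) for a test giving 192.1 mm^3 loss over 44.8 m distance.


Rate = volume_loss / distance
= 192.1 / 44.8
= 4.288 mm^3/m

4.288 mm^3/m


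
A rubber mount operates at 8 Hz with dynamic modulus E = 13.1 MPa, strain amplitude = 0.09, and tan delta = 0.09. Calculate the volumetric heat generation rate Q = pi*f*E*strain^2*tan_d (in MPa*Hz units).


Q = pi * f * E * strain^2 * tan_d
= pi * 8 * 13.1 * 0.09^2 * 0.09
= pi * 8 * 13.1 * 0.0081 * 0.09
= 0.2400

Q = 0.2400


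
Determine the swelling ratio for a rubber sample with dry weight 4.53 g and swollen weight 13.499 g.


Q = W_swollen / W_dry
Q = 13.499 / 4.53
Q = 2.98

Q = 2.98


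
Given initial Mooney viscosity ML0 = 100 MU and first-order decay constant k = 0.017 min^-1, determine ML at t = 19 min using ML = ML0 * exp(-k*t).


ML = ML0 * exp(-k * t)
ML = 100 * exp(-0.017 * 19)
ML = 100 * 0.7240
ML = 72.4 MU

72.4 MU


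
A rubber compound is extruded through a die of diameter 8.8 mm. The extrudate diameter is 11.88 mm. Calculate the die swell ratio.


Die swell ratio = D_extrudate / D_die
= 11.88 / 8.8
= 1.35

Die swell = 1.35


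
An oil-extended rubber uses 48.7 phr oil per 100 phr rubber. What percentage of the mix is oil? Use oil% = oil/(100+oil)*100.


Oil % = oil / (100 + oil) * 100
= 48.7 / (100 + 48.7) * 100
= 48.7 / 148.7 * 100
= 32.75%

32.75%


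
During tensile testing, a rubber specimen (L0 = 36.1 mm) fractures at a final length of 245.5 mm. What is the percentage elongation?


Elongation = (Lf - L0) / L0 * 100
= (245.5 - 36.1) / 36.1 * 100
= 209.4 / 36.1 * 100
= 580.1%

580.1%


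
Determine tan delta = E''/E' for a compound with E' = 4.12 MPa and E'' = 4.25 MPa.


tan delta = E'' / E'
= 4.25 / 4.12
= 1.0316

tan delta = 1.0316


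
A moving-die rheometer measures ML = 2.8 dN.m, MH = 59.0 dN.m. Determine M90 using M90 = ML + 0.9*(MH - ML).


M90 = ML + 0.9 * (MH - ML)
M90 = 2.8 + 0.9 * (59.0 - 2.8)
M90 = 2.8 + 0.9 * 56.2
M90 = 53.38 dN.m

53.38 dN.m


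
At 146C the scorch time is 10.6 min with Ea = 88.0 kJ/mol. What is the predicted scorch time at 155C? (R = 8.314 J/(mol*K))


Convert temperatures: T1 = 146 + 273.15 = 419.15 K, T2 = 155 + 273.15 = 428.15 K
ts2_new = 10.6 * exp(88000 / 8.314 * (1/428.15 - 1/419.15))
1/T2 - 1/T1 = -5.0151e-05
ts2_new = 6.23 min

6.23 min


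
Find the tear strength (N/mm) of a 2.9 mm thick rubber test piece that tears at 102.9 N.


Tear strength = force / thickness
= 102.9 / 2.9
= 35.48 N/mm

35.48 N/mm


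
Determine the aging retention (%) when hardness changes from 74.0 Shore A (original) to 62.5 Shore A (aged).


Retention = aged / original * 100
= 62.5 / 74.0 * 100
= 84.5%

84.5%


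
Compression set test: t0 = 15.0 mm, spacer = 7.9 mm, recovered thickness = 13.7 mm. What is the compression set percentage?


CS = (t0 - recovered) / (t0 - ts) * 100
= (15.0 - 13.7) / (15.0 - 7.9) * 100
= 1.3 / 7.1 * 100
= 18.3%

18.3%


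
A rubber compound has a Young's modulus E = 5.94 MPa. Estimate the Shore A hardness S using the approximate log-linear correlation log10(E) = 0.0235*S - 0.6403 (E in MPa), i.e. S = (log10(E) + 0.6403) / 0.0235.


log10(E) = 0.0235*S - 0.6403  =>  S = (log10(E) + 0.6403) / 0.0235
log10(5.94) = 0.773786
S = (0.773786 + 0.6403) / 0.0235 = 1.414086 / 0.0235
S = 60.2

Shore A = 60.2


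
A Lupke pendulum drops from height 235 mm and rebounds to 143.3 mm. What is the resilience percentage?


Resilience = h_rebound / h_drop * 100
= 143.3 / 235 * 100
= 61.0%

61.0%


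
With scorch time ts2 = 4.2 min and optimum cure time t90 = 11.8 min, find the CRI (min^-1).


CRI = 100 / (t90 - ts2)
= 100 / (11.8 - 4.2)
= 100 / 7.6
= 13.16 min^-1

13.16 min^-1


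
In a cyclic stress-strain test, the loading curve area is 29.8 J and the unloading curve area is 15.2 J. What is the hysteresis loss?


Hysteresis loss = loading - unloading
= 29.8 - 15.2
= 14.6 J

14.6 J


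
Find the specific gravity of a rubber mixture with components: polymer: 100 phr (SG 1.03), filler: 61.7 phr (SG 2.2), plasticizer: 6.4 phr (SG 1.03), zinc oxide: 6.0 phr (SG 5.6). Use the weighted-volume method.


Sum of weights = 174.1
Volume contributions:
  polymer: 100/1.03 = 97.0874
  filler: 61.7/2.2 = 28.0455
  plasticizer: 6.4/1.03 = 6.2136
  zinc oxide: 6.0/5.6 = 1.0714
Sum of volumes = 132.4179
SG = 174.1 / 132.4179 = 1.315

SG = 1.315


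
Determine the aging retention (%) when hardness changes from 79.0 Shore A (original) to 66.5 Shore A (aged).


Retention = aged / original * 100
= 66.5 / 79.0 * 100
= 84.2%

84.2%


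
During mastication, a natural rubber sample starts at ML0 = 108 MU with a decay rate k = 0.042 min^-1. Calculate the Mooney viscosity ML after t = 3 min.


ML = ML0 * exp(-k * t)
ML = 108 * exp(-0.042 * 3)
ML = 108 * 0.8816
ML = 95.21 MU

95.21 MU


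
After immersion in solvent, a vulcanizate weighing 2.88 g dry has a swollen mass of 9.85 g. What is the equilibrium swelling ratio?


Q = W_swollen / W_dry
Q = 9.85 / 2.88
Q = 3.42

Q = 3.42


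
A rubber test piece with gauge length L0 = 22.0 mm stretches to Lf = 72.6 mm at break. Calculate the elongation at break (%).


Elongation = (Lf - L0) / L0 * 100
= (72.6 - 22.0) / 22.0 * 100
= 50.6 / 22.0 * 100
= 230.0%

230.0%


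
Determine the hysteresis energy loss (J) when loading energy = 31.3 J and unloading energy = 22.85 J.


Hysteresis loss = loading - unloading
= 31.3 - 22.85
= 8.45 J

8.45 J


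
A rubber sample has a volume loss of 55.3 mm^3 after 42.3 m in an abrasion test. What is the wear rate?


Rate = volume_loss / distance
= 55.3 / 42.3
= 1.307 mm^3/m

1.307 mm^3/m


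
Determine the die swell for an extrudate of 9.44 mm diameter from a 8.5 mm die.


Die swell ratio = D_extrudate / D_die
= 9.44 / 8.5
= 1.111

Die swell = 1.111


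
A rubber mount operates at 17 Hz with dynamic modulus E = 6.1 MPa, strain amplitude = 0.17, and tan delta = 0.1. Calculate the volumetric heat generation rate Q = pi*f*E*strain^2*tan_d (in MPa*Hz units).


Q = pi * f * E * strain^2 * tan_d
= pi * 17 * 6.1 * 0.17^2 * 0.1
= pi * 17 * 6.1 * 0.0289 * 0.1
= 0.9415

Q = 0.9415


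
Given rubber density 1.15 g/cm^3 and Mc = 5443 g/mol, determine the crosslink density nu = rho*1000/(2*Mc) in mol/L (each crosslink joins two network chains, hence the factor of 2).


nu = rho * 1000 / (2 * Mc)
nu = 1.15 * 1000 / (2 * 5443)
nu = 1150.0 / 10886
nu = 0.1056 mol/L

0.1056 mol/L


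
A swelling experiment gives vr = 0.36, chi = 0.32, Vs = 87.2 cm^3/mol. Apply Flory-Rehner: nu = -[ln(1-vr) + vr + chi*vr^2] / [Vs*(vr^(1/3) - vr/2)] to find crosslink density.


ln(1 - vr) = ln(1 - 0.36) = -0.4463
Numerator = -((-0.4463) + 0.36 + 0.32 * 0.36^2) = 0.0448
Denominator = 87.2 * (0.36^(1/3) - 0.36/2) = 46.3362
nu = 0.0448 / 46.3362 = 9.6717e-04 mol/cm^3

9.6717e-04 mol/cm^3


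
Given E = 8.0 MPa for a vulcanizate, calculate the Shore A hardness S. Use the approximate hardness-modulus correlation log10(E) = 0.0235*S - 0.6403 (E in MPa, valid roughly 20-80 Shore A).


log10(E) = 0.0235*S - 0.6403  =>  S = (log10(E) + 0.6403) / 0.0235
log10(8.0) = 0.903090
S = (0.903090 + 0.6403) / 0.0235 = 1.543390 / 0.0235
S = 65.7

Shore A = 65.7


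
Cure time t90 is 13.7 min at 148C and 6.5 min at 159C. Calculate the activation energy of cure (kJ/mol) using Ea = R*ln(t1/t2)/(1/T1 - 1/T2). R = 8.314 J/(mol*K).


T1 = 421.15 K, T2 = 432.15 K
1/T1 - 1/T2 = 6.0440e-05
ln(t1/t2) = ln(13.7/6.5) = 0.7456
Ea = 8.314 * 0.7456 / 6.0440e-05 = 102563.0344 J/mol
Ea = 102.56 kJ/mol

102.56 kJ/mol


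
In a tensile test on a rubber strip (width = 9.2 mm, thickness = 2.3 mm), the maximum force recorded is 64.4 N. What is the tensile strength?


Area = width * thickness = 9.2 * 2.3 = 21.16 mm^2
TS = force / area = 64.4 / 21.16 = 3.04 MPa

3.04 MPa


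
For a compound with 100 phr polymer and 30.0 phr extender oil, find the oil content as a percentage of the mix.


Oil % = oil / (100 + oil) * 100
= 30.0 / (100 + 30.0) * 100
= 30.0 / 130.0 * 100
= 23.08%

23.08%


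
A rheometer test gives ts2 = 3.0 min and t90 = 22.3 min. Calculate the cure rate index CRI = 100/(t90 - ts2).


CRI = 100 / (t90 - ts2)
= 100 / (22.3 - 3.0)
= 100 / 19.3
= 5.18 min^-1

5.18 min^-1


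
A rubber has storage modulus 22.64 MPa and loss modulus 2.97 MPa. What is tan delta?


tan delta = E'' / E'
= 2.97 / 22.64
= 0.1312

tan delta = 0.1312


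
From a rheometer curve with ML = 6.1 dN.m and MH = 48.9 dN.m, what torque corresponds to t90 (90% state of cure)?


M90 = ML + 0.9 * (MH - ML)
M90 = 6.1 + 0.9 * (48.9 - 6.1)
M90 = 6.1 + 0.9 * 42.8
M90 = 44.62 dN.m

44.62 dN.m


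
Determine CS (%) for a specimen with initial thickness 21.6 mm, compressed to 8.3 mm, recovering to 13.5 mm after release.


CS = (t0 - recovered) / (t0 - ts) * 100
= (21.6 - 13.5) / (21.6 - 8.3) * 100
= 8.1 / 13.3 * 100
= 60.9%

60.9%


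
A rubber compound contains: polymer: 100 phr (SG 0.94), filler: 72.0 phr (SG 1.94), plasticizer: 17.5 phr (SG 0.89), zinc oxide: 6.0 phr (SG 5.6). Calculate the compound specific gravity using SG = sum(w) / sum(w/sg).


Sum of weights = 195.5
Volume contributions:
  polymer: 100/0.94 = 106.3830
  filler: 72.0/1.94 = 37.1134
  plasticizer: 17.5/0.89 = 19.6629
  zinc oxide: 6.0/5.6 = 1.0714
Sum of volumes = 164.2307
SG = 195.5 / 164.2307 = 1.19

SG = 1.19


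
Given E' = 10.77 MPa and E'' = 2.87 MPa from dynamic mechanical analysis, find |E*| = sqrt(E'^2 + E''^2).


|E*| = sqrt(E'^2 + E''^2)
= sqrt(10.77^2 + 2.87^2)
= sqrt(115.9929 + 8.2369)
= 11.146 MPa

11.146 MPa


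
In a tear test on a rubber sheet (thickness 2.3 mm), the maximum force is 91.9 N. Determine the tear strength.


Tear strength = force / thickness
= 91.9 / 2.3
= 39.96 N/mm

39.96 N/mm


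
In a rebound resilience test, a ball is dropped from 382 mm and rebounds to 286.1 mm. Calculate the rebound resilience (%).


Resilience = h_rebound / h_drop * 100
= 286.1 / 382 * 100
= 74.9%

74.9%


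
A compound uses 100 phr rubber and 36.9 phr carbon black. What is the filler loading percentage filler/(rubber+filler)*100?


Filler % = filler / (rubber + filler) * 100
= 36.9 / (100 + 36.9) * 100
= 36.9 / 136.9 * 100
= 26.95%

26.95%


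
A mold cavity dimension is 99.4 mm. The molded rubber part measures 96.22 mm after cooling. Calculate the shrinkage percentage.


Shrinkage = (mold - part) / mold * 100
= (99.4 - 96.22) / 99.4 * 100
= 3.18 / 99.4 * 100
= 3.2%

3.2%


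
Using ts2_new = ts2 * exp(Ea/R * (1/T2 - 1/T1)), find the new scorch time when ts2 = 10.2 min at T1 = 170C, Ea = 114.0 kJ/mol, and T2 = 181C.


Convert temperatures: T1 = 170 + 273.15 = 443.15 K, T2 = 181 + 273.15 = 454.15 K
ts2_new = 10.2 * exp(114000 / 8.314 * (1/454.15 - 1/443.15))
1/T2 - 1/T1 = -5.4657e-05
ts2_new = 4.82 min

4.82 min


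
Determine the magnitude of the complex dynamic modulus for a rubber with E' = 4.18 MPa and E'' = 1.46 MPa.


|E*| = sqrt(E'^2 + E''^2)
= sqrt(4.18^2 + 1.46^2)
= sqrt(17.4724 + 2.1316)
= 4.428 MPa

4.428 MPa


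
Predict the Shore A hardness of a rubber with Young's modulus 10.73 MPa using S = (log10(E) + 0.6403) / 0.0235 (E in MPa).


log10(E) = 0.0235*S - 0.6403  =>  S = (log10(E) + 0.6403) / 0.0235
log10(10.73) = 1.030600
S = (1.030600 + 0.6403) / 0.0235 = 1.670900 / 0.0235
S = 71.1

Shore A = 71.1


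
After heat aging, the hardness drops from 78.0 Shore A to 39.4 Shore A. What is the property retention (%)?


Retention = aged / original * 100
= 39.4 / 78.0 * 100
= 50.5%

50.5%


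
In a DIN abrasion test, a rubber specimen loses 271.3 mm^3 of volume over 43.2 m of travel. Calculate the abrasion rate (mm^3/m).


Rate = volume_loss / distance
= 271.3 / 43.2
= 6.28 mm^3/m

6.28 mm^3/m


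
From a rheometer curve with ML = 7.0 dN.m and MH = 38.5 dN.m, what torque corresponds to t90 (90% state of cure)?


M90 = ML + 0.9 * (MH - ML)
M90 = 7.0 + 0.9 * (38.5 - 7.0)
M90 = 7.0 + 0.9 * 31.5
M90 = 35.35 dN.m

35.35 dN.m


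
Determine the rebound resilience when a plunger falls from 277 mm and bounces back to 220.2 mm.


Resilience = h_rebound / h_drop * 100
= 220.2 / 277 * 100
= 79.5%

79.5%


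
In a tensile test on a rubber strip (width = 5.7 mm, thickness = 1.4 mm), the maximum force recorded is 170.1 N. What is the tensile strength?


Area = width * thickness = 5.7 * 1.4 = 7.98 mm^2
TS = force / area = 170.1 / 7.98 = 21.32 MPa

21.32 MPa


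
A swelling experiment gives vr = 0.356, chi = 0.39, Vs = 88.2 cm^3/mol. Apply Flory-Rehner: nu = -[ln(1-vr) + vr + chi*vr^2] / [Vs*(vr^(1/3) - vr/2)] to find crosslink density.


ln(1 - vr) = ln(1 - 0.356) = -0.4401
Numerator = -((-0.4401) + 0.356 + 0.39 * 0.356^2) = 0.0346
Denominator = 88.2 * (0.356^(1/3) - 0.356/2) = 46.8107
nu = 0.0346 / 46.8107 = 7.3978e-04 mol/cm^3

7.3978e-04 mol/cm^3


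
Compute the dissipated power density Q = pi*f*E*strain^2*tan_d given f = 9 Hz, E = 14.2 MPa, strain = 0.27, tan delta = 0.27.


Q = pi * f * E * strain^2 * tan_d
= pi * 9 * 14.2 * 0.27^2 * 0.27
= pi * 9 * 14.2 * 0.0729 * 0.27
= 7.9026

Q = 7.9026


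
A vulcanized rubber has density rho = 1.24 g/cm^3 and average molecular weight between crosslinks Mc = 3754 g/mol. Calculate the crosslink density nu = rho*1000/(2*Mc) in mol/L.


nu = rho * 1000 / (2 * Mc)
nu = 1.24 * 1000 / (2 * 3754)
nu = 1240.0 / 7508
nu = 0.1652 mol/L

0.1652 mol/L


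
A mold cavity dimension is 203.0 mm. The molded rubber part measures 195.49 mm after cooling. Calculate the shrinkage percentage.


Shrinkage = (mold - part) / mold * 100
= (203.0 - 195.49) / 203.0 * 100
= 7.51 / 203.0 * 100
= 3.7%

3.7%


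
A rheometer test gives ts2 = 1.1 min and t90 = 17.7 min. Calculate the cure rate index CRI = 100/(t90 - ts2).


CRI = 100 / (t90 - ts2)
= 100 / (17.7 - 1.1)
= 100 / 16.6
= 6.02 min^-1

6.02 min^-1


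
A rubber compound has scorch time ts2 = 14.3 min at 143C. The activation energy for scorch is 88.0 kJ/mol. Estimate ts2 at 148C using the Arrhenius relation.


Convert temperatures: T1 = 143 + 273.15 = 416.15 K, T2 = 148 + 273.15 = 421.15 K
ts2_new = 14.3 * exp(88000 / 8.314 * (1/421.15 - 1/416.15))
1/T2 - 1/T1 = -2.8529e-05
ts2_new = 10.57 min

10.57 min


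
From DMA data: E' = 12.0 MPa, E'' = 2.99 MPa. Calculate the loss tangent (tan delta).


tan delta = E'' / E'
= 2.99 / 12.0
= 0.2492

tan delta = 0.2492


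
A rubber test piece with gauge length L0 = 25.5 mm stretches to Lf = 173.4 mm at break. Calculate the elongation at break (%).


Elongation = (Lf - L0) / L0 * 100
= (173.4 - 25.5) / 25.5 * 100
= 147.9 / 25.5 * 100
= 580.0%

580.0%


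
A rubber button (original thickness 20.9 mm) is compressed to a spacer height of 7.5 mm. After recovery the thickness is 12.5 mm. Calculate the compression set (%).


CS = (t0 - recovered) / (t0 - ts) * 100
= (20.9 - 12.5) / (20.9 - 7.5) * 100
= 8.4 / 13.4 * 100
= 62.7%

62.7%


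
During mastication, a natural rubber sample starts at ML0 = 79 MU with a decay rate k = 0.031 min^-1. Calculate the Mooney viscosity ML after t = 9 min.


ML = ML0 * exp(-k * t)
ML = 79 * exp(-0.031 * 9)
ML = 79 * 0.7565
ML = 59.77 MU

59.77 MU


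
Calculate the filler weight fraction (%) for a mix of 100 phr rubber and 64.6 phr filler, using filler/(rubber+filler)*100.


Filler % = filler / (rubber + filler) * 100
= 64.6 / (100 + 64.6) * 100
= 64.6 / 164.6 * 100
= 39.25%

39.25%


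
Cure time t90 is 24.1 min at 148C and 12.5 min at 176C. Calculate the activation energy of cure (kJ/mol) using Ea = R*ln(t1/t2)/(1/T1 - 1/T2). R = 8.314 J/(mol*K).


T1 = 421.15 K, T2 = 449.15 K
1/T1 - 1/T2 = 1.4802e-04
ln(t1/t2) = ln(24.1/12.5) = 0.6565
Ea = 8.314 * 0.6565 / 1.4802e-04 = 36872.6042 J/mol
Ea = 36.87 kJ/mol

36.87 kJ/mol


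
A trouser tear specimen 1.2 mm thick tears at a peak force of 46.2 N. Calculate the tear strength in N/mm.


Tear strength = force / thickness
= 46.2 / 1.2
= 38.5 N/mm

38.5 N/mm


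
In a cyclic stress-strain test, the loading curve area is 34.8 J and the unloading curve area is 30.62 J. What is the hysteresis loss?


Hysteresis loss = loading - unloading
= 34.8 - 30.62
= 4.18 J

4.18 J


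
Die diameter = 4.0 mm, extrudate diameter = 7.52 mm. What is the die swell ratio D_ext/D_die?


Die swell ratio = D_extrudate / D_die
= 7.52 / 4.0
= 1.88

Die swell = 1.88


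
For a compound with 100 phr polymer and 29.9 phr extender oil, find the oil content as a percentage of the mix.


Oil % = oil / (100 + oil) * 100
= 29.9 / (100 + 29.9) * 100
= 29.9 / 129.9 * 100
= 23.02%

23.02%


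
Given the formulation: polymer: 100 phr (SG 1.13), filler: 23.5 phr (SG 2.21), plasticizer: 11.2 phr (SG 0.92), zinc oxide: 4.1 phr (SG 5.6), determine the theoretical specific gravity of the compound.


Sum of weights = 138.8
Volume contributions:
  polymer: 100/1.13 = 88.4956
  filler: 23.5/2.21 = 10.6335
  plasticizer: 11.2/0.92 = 12.1739
  zinc oxide: 4.1/5.6 = 0.7321
Sum of volumes = 112.0351
SG = 138.8 / 112.0351 = 1.239

SG = 1.239


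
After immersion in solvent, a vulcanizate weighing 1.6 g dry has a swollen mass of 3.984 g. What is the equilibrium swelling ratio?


Q = W_swollen / W_dry
Q = 3.984 / 1.6
Q = 2.49

Q = 2.49


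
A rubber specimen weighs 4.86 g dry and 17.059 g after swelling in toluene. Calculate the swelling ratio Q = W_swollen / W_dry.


Q = W_swollen / W_dry
Q = 17.059 / 4.86
Q = 3.51

Q = 3.51


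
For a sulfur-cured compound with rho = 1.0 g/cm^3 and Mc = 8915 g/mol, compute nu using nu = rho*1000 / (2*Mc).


nu = rho * 1000 / (2 * Mc)
nu = 1.0 * 1000 / (2 * 8915)
nu = 1000.0 / 17830
nu = 0.0561 mol/L

0.0561 mol/L


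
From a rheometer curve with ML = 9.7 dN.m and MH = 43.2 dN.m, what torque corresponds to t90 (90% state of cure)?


M90 = ML + 0.9 * (MH - ML)
M90 = 9.7 + 0.9 * (43.2 - 9.7)
M90 = 9.7 + 0.9 * 33.5
M90 = 39.85 dN.m

39.85 dN.m


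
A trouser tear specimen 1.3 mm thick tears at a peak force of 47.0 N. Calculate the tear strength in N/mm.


Tear strength = force / thickness
= 47.0 / 1.3
= 36.15 N/mm

36.15 N/mm
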